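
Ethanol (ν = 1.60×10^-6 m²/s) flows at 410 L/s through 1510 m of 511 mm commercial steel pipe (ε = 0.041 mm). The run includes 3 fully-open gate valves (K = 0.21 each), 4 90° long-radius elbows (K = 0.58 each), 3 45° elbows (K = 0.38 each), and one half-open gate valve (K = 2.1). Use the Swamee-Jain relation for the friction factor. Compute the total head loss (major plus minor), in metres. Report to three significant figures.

V = 4Q/(πD²) = 1.999 m/s; V²/2g = 0.2037 m
Re = 6.38×10^5, ε/D = 8.02×10^-5 → f = 0.01382 (Swamee-Jain)
Major: h_f = f(L/D)·V²/2g = 0.01382·2955·0.2037 = 8.322 m
Minor: ΣK = 6.19; h_m = ΣK·V²/2g = 1.261 m
Total H_L = 8.322 + 1.261 = 9.582 m

H_L ≈ 9.58 m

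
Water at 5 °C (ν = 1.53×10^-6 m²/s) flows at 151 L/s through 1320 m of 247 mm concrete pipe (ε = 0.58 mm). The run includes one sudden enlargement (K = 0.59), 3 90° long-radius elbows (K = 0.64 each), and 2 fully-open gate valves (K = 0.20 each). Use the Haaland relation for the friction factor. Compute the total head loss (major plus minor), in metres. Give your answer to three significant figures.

V = 4Q/(πD²) = 3.151 m/s; V²/2g = 0.5062 m
Re = 5.09×10^5, ε/D = 0.00235 → f = 0.02479 (Haaland)
Major: h_f = f(L/D)·V²/2g = 0.02479·5344·0.5062 = 67.04 m
Minor: ΣK = 2.91; h_m = ΣK·V²/2g = 1.473 m
Total H_L = 67.04 + 1.473 = 68.52 m

H_L ≈ 68.5 m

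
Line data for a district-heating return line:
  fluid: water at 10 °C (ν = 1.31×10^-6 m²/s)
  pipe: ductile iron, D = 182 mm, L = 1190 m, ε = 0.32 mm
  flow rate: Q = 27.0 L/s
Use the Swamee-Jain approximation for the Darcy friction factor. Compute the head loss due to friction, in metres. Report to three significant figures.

V = 4Q/(πD²) = 4·0.0270/(π·0.182²) = 1.038 m/s
Re = VD/ν = 1.038·0.182/1.31×10^-6 = 1.44×10^5 → turbulent
ε/D = 0.32/182 = 0.00176
Swamee-Jain: f = 0.02415
h_f = f(L/D)V²/(2g) = 0.02415·(1190/0.182)·1.038²/(2·9.81) = 8.667 m

h_f ≈ 8.67 m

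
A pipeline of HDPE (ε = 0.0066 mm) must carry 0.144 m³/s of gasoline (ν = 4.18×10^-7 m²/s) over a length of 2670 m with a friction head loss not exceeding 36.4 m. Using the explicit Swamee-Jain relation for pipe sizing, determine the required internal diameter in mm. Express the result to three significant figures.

D ≈ 272 mm

Swamee-Jain (Type III): D = 0.66·[ε^1.25·(LQ²/(gh_f))^4.75 + ν·Q^9.4·(L/(gh_f))^5.2]^0.04
LQ²/(gh_f) = 0.1550; L/(gh_f) = 7.477
Term 1 = ε^1.25·(…)^4.75 = 4.78×10^-11; Term 2 = ν·Q^9.4·(…)^5.2 = 1.79×10^-10
D = 0.66·(4.78×10^-11 + 1.79×10^-10)^0.04 = 0.2715 m = 272 mm
Check: V = 2.49 m/s, Re = 1.62×10^6, f = 0.01147, h_f = 35.6 m ≈ 36.4 m ✓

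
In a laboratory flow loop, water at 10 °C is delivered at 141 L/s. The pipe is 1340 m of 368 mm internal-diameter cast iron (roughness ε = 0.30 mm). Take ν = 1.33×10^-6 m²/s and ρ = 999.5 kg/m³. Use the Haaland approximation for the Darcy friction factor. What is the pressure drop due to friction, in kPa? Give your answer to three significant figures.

Δp ≈ 62.5 kPa

V = 4Q/(πD²) = 4·0.141/(π·0.368²) = 1.326 m/s
Re = VD/ν = 1.326·0.368/1.33×10^-6 = 3.67×10^5 → turbulent
ε/D = 0.30/368 = 8.15×10^-4
Haaland: f = 0.01954
h_f = f(L/D)V²/(2g) = 0.01954·(1340/0.368)·1.326²/(2·9.81) = 6.373 m
Δp = ρg·h_f = 999.5·9.81·6.373 = 62.49 kPa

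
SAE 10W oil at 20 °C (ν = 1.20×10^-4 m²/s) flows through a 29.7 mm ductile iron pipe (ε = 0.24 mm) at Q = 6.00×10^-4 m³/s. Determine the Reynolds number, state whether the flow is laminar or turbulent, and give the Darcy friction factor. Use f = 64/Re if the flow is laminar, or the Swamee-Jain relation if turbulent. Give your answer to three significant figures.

Re ≈ 214; laminar; f = 64/Re ≈ 0.299

V = 4Q/(πD²) = 0.8661 m/s
Re = VD/ν = 0.8661·0.0297/1.20×10^-4 = 214
Re < 2300 → laminar → f = 64/Re = 0.2986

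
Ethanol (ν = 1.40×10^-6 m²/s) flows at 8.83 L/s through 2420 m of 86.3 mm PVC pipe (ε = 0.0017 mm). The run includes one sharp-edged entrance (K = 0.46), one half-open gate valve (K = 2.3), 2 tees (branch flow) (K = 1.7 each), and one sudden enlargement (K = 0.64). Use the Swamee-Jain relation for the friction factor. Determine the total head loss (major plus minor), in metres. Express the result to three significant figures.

V = 4Q/(πD²) = 1.510 m/s; V²/2g = 0.1161 m
Re = 9.31×10^4, ε/D = 1.97×10^-5 → f = 0.01825 (Swamee-Jain)
Major: h_f = f(L/D)·V²/2g = 0.01825·28042·0.1161 = 59.44 m
Minor: ΣK = 6.80; h_m = ΣK·V²/2g = 0.7898 m
Total H_L = 59.44 + 0.7898 = 60.23 m

H_L ≈ 60.2 m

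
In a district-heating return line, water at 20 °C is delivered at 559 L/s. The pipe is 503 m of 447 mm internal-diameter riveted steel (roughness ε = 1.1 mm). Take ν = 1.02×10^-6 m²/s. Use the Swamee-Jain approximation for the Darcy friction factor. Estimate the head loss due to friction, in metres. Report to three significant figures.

h_f ≈ 18.1 m

V = 4Q/(πD²) = 4·0.559/(π·0.447²) = 3.562 m/s
Re = VD/ν = 3.562·0.447/1.02×10^-6 = 1.56×10^6 → turbulent
ε/D = 1.1/447 = 0.00246
Swamee-Jain: f = 0.02492
h_f = f(L/D)V²/(2g) = 0.02492·(503/0.447)·3.562²/(2·9.81) = 18.14 m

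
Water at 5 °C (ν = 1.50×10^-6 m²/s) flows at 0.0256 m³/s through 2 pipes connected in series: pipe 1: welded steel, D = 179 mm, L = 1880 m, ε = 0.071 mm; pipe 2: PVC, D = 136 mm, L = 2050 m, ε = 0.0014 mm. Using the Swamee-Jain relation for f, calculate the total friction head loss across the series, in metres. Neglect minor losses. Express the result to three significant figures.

H ≈ 49.7 m

Pipe 1: V = 1.017 m/s, Re = 1.21×10^5, ε/D = 3.97×10^-4, f = 0.01945, h_1 = f(L/D)V²/2g = 10.77 m
Pipe 2: V = 1.762 m/s, Re = 1.60×10^5, ε/D = 1.03×10^-5, f = 0.01632, h_2 = f(L/D)V²/2g = 38.93 m
Series → Q common, losses add: H = Σh = 49.70 m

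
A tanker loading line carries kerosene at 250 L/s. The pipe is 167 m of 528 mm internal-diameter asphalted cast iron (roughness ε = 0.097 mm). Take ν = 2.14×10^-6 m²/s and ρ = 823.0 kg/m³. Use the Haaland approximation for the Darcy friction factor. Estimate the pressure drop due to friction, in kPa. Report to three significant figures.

V = 4Q/(πD²) = 4·0.250/(π·0.528²) = 1.142 m/s
Re = VD/ν = 1.142·0.528/2.14×10^-6 = 2.82×10^5 → turbulent
ε/D = 0.097/528 = 1.84×10^-4
Haaland: f = 0.01605
h_f = f(L/D)V²/(2g) = 0.01605·(167/0.528)·1.142²/(2·9.81) = 0.3373 m
Δp = ρg·h_f = 823.0·9.81·0.3373 = 2.723 kPa

Δp ≈ 2.72 kPa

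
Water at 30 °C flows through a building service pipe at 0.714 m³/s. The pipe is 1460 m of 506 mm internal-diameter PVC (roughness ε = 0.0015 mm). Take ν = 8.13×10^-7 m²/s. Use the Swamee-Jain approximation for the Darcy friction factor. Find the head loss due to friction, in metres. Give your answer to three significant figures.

V = 4Q/(πD²) = 4·0.714/(π·0.506²) = 3.551 m/s
Re = VD/ν = 3.551·0.506/8.13×10^-7 = 2.21×10^6 → turbulent
ε/D = 0.0015/506 = 2.96×10^-6
Swamee-Jain: f = 0.01032
h_f = f(L/D)V²/(2g) = 0.01032·(1460/0.506)·3.551²/(2·9.81) = 19.14 m

h_f ≈ 19.1 m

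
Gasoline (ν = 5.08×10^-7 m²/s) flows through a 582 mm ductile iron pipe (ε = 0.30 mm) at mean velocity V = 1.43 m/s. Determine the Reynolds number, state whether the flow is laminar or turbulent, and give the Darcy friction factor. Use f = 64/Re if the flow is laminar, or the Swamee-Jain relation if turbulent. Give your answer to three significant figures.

Re ≈ 1.64×10^6; turbulent; f ≈ 0.0172

Re = VD/ν = 1.430·0.582/5.08×10^-7 = 1.64×10^6
Re > 4000 → turbulent; ε/D = 5.15×10^-4
Swamee-Jain: f = 0.01720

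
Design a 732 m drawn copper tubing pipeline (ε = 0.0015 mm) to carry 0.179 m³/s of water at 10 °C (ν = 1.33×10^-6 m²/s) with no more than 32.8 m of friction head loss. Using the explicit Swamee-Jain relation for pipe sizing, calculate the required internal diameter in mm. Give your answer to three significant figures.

Swamee-Jain (Type III): D = 0.66·[ε^1.25·(LQ²/(gh_f))^4.75 + ν·Q^9.4·(L/(gh_f))^5.2]^0.04
LQ²/(gh_f) = 0.07289; L/(gh_f) = 2.275
Term 1 = ε^1.25·(…)^4.75 = 2.08×10^-13; Term 2 = ν·Q^9.4·(…)^5.2 = 9.06×10^-12
D = 0.66·(2.08×10^-13 + 9.06×10^-12)^0.04 = 0.2389 m = 239 mm
Check: V = 3.99 m/s, Re = 7.17×10^5, f = 0.01241, h_f = 30.9 m ≈ 32.8 m ✓

D ≈ 239 mm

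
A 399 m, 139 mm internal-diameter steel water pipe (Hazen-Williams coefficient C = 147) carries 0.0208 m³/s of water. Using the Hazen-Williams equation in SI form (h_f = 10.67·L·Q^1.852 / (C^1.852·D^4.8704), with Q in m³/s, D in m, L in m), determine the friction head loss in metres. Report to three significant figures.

h_f = 10.67·399·0.0208^1.852 / (147^1.852·0.139^4.8704) = 4.723 m

h_f ≈ 4.72 m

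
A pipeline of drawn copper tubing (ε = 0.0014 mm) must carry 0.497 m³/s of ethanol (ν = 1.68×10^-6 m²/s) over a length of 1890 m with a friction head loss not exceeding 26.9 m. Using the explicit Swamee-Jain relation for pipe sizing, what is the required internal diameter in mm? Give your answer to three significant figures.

Swamee-Jain (Type III): D = 0.66·[ε^1.25·(LQ²/(gh_f))^4.75 + ν·Q^9.4·(L/(gh_f))^5.2]^0.04
LQ²/(gh_f) = 1.769; L/(gh_f) = 7.162
Term 1 = ε^1.25·(…)^4.75 = 7.24×10^-7; Term 2 = ν·Q^9.4·(…)^5.2 = 6.57×10^-5
D = 0.66·(7.24×10^-7 + 6.57×10^-5)^0.04 = 0.4492 m = 449 mm
Check: V = 3.14 m/s, Re = 8.39×10^5, f = 0.01203, h_f = 25.4 m ≈ 26.9 m ✓

D ≈ 449 mm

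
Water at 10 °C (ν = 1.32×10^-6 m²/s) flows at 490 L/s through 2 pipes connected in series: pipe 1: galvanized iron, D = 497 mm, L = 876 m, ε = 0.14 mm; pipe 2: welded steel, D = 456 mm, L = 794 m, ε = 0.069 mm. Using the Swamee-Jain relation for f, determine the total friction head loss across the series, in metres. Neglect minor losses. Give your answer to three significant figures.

Pipe 1: V = 2.526 m/s, Re = 9.51×10^5, ε/D = 2.82×10^-4, f = 0.01563, h_1 = f(L/D)V²/2g = 8.956 m
Pipe 2: V = 3.000 m/s, Re = 1.04×10^6, ε/D = 1.51×10^-4, f = 0.01417, h_2 = f(L/D)V²/2g = 11.32 m
Series → Q common, losses add: H = Σh = 20.28 m

H ≈ 20.3 m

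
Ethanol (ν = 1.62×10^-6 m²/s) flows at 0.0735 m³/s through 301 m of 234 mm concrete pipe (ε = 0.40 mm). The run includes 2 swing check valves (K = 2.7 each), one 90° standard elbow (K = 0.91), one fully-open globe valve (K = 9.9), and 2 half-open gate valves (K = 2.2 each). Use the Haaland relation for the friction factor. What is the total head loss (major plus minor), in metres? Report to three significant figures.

H_L ≈ 7.52 m

V = 4Q/(πD²) = 1.709 m/s; V²/2g = 0.1489 m
Re = 2.47×10^5, ε/D = 0.00171 → f = 0.02323 (Haaland)
Major: h_f = f(L/D)·V²/2g = 0.02323·1286·0.1489 = 4.449 m
Minor: ΣK = 20.6; h_m = ΣK·V²/2g = 3.068 m
Total H_L = 4.449 + 3.068 = 7.517 m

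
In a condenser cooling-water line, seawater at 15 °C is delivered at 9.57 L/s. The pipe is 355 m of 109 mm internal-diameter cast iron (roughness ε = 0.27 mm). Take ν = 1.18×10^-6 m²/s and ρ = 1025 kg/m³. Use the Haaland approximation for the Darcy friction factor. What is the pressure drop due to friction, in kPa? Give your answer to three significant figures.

V = 4Q/(πD²) = 4·0.00957/(π·0.109²) = 1.026 m/s
Re = VD/ν = 1.026·0.109/1.18×10^-6 = 9.47×10^4 → turbulent
ε/D = 0.27/109 = 0.00248
Haaland: f = 0.02625
h_f = f(L/D)V²/(2g) = 0.02625·(355/0.109)·1.026²/(2·9.81) = 4.583 m
Δp = ρg·h_f = 1025·9.81·4.583 = 46.09 kPa

Δp ≈ 46.1 kPa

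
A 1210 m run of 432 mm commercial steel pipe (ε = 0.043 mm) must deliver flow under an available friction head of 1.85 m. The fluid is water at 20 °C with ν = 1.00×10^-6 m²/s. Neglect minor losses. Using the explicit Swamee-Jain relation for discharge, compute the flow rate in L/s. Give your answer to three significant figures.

Swamee-Jain (Type II): Q = -0.965·√(gD⁵h_f/L)·ln[ε/(3.7D) + √(3.17ν²L/(gD³h_f))]
√(gD⁵h_f/L) = √(9.81·0.432⁵·1.85/1210) = 0.01502
ε/(3.7D) = 2.69×10^-5; √(3.17ν²L/(gD³h_f)) = 5.12×10^-5
Q = -0.965·0.01502·ln(7.810×10^-5) = 0.1371 m³/s
Check: V = 0.935 m/s, Re = 4.04×10^5, f = 0.01484, h_f = 1.85 m ≈ 1.85 m ✓

Q ≈ 137 L/s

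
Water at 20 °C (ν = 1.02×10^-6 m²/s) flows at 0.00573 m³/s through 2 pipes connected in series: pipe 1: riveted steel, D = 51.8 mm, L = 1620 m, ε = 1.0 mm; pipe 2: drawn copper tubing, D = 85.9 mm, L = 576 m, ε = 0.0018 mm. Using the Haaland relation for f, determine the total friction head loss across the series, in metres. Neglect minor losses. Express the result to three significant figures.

H ≈ 576 m

Pipe 1: V = 2.719 m/s, Re = 1.38×10^5, ε/D = 0.0193, f = 0.04836, h_1 = f(L/D)V²/2g = 569.9 m
Pipe 2: V = 0.9887 m/s, Re = 8.33×10^4, ε/D = 2.10×10^-5, f = 0.01860, h_2 = f(L/D)V²/2g = 6.213 m
Series → Q common, losses add: H = Σh = 576.1 m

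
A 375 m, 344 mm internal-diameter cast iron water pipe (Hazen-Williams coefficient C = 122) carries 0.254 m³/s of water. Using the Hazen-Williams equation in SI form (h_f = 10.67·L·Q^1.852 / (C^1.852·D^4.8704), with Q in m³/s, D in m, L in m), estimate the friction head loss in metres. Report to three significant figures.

h_f ≈ 7.82 m

h_f = 10.67·375·0.254^1.852 / (122^1.852·0.344^4.8704) = 7.819 m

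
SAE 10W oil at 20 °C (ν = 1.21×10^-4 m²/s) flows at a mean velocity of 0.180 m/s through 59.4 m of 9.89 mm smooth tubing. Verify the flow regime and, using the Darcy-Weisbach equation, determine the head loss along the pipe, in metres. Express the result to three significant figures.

h_f ≈ 43.1 m

Re = VD/ν = 0.180·0.009890/1.21×10^-4 = 14.7 → laminar (Re < 2300)
f = 64/Re = 4.350
h_f = f(L/D)V²/(2g) = 4.350·(59.4/0.009890)·0.180²/(2·9.81) = 43.15 m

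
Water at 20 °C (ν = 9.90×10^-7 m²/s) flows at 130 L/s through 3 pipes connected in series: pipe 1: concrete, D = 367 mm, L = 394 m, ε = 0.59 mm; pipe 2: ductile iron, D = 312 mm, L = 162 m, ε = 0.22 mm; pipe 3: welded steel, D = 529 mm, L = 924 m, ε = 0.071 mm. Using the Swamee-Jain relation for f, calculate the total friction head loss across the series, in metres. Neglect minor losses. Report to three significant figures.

Pipe 1: V = 1.229 m/s, Re = 4.56×10^5, ε/D = 0.00161, f = 0.02271, h_1 = f(L/D)V²/2g = 1.877 m
Pipe 2: V = 1.700 m/s, Re = 5.36×10^5, ε/D = 7.05×10^-4, f = 0.01890, h_2 = f(L/D)V²/2g = 1.446 m
Pipe 3: V = 0.5915 m/s, Re = 3.16×10^5, ε/D = 1.34×10^-4, f = 0.01565, h_3 = f(L/D)V²/2g = 0.4874 m
Series → Q common, losses add: H = Σh = 3.810 m

H ≈ 3.81 m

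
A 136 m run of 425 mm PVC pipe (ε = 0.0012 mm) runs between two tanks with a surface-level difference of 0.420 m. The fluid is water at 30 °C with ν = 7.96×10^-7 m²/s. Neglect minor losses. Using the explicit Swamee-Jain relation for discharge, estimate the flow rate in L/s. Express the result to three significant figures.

Q ≈ 206 L/s

Swamee-Jain (Type II): Q = -0.965·√(gD⁵h_f/L)·ln[ε/(3.7D) + √(3.17ν²L/(gD³h_f))]
√(gD⁵h_f/L) = √(9.81·0.425⁵·0.420/136) = 0.02050
ε/(3.7D) = 7.63×10^-7; √(3.17ν²L/(gD³h_f)) = 2.94×10^-5
Q = -0.965·0.02050·ln(3.015×10^-5) = 0.2059 m³/s
Check: V = 1.45 m/s, Re = 7.75×10^5, f = 0.01218, h_f = 0.418 m ≈ 0.420 m ✓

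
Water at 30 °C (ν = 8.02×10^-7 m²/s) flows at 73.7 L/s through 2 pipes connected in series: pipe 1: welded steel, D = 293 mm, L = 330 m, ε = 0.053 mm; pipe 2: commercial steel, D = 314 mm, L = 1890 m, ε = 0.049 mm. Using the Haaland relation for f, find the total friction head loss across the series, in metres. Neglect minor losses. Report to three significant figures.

Pipe 1: V = 1.093 m/s, Re = 3.99×10^5, ε/D = 1.81×10^-4, f = 0.01543, h_1 = f(L/D)V²/2g = 1.058 m
Pipe 2: V = 0.9517 m/s, Re = 3.73×10^5, ε/D = 1.56×10^-4, f = 0.01532, h_2 = f(L/D)V²/2g = 4.256 m
Series → Q common, losses add: H = Σh = 5.315 m

H ≈ 5.31 m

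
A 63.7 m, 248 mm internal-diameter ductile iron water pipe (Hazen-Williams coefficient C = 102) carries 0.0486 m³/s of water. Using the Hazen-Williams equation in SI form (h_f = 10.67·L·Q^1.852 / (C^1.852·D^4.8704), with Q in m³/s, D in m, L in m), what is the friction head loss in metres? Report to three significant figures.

h_f ≈ 0.426 m

h_f = 10.67·63.7·0.0486^1.852 / (102^1.852·0.248^4.8704) = 0.4259 m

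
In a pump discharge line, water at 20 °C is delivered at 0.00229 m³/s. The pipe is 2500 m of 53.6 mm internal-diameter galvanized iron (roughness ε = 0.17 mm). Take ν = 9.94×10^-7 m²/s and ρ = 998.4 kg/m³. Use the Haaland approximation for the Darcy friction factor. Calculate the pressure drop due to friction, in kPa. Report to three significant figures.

Δp ≈ 686 kPa

V = 4Q/(πD²) = 4·0.00229/(π·0.0536²) = 1.015 m/s
Re = VD/ν = 1.015·0.0536/9.94×10^-7 = 5.47×10^4 → turbulent
ε/D = 0.17/53.6 = 0.00317
Haaland: f = 0.02862
h_f = f(L/D)V²/(2g) = 0.02862·(2500/0.0536)·1.015²/(2·9.81) = 70.08 m
Δp = ρg·h_f = 998.4·9.81·70.08 = 686.4 kPa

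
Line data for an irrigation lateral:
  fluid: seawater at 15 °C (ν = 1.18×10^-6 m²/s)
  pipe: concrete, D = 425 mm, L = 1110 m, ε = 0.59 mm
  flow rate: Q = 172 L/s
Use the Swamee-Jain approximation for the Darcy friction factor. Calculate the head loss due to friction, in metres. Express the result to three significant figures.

V = 4Q/(πD²) = 4·0.172/(π·0.425²) = 1.212 m/s
Re = VD/ν = 1.212·0.425/1.18×10^-6 = 4.37×10^5 → turbulent
ε/D = 0.59/425 = 0.00139
Swamee-Jain: f = 0.02197
h_f = f(L/D)V²/(2g) = 0.02197·(1110/0.425)·1.212²/(2·9.81) = 4.299 m

h_f ≈ 4.30 m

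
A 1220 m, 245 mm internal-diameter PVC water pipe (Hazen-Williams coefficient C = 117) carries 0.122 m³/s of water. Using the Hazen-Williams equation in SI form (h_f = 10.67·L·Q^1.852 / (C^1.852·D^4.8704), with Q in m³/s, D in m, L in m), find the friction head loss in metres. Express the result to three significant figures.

h_f = 10.67·1220·0.122^1.852 / (117^1.852·0.245^4.8704) = 36.91 m

h_f ≈ 36.9 m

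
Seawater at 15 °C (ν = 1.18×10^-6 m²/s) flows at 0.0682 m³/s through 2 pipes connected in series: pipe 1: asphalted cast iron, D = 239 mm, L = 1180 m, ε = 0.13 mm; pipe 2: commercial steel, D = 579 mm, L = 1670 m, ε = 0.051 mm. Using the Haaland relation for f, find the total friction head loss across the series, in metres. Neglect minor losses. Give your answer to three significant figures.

Pipe 1: V = 1.520 m/s, Re = 3.08×10^5, ε/D = 5.44×10^-4, f = 0.01829, h_1 = f(L/D)V²/2g = 10.64 m
Pipe 2: V = 0.2590 m/s, Re = 1.27×10^5, ε/D = 8.81×10^-5, f = 0.01741, h_2 = f(L/D)V²/2g = 0.1718 m
Series → Q common, losses add: H = Σh = 10.81 m

H ≈ 10.8 m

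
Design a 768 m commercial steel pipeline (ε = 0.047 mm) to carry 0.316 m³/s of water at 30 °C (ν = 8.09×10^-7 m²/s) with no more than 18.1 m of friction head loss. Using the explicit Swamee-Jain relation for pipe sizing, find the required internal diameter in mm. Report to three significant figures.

Swamee-Jain (Type III): D = 0.66·[ε^1.25·(LQ²/(gh_f))^4.75 + ν·Q^9.4·(L/(gh_f))^5.2]^0.04
LQ²/(gh_f) = 0.4319; L/(gh_f) = 4.325
Term 1 = ε^1.25·(…)^4.75 = 7.21×10^-8; Term 2 = ν·Q^9.4·(…)^5.2 = 3.25×10^-8
D = 0.66·(7.21×10^-8 + 3.25×10^-8)^0.04 = 0.3470 m = 347 mm
Check: V = 3.34 m/s, Re = 1.43×10^6, f = 0.01368, h_f = 17.2 m ≈ 18.1 m ✓

D ≈ 347 mm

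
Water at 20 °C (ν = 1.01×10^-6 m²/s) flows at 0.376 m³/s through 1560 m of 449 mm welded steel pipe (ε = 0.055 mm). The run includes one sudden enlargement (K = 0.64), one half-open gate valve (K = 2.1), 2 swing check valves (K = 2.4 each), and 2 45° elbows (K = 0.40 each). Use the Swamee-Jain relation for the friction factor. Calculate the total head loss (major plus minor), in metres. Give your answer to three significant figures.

H_L ≈ 16.1 m

V = 4Q/(πD²) = 2.375 m/s; V²/2g = 0.2874 m
Re = 1.06×10^6, ε/D = 1.22×10^-4 → f = 0.01377 (Swamee-Jain)
Major: h_f = f(L/D)·V²/2g = 0.01377·3474·0.2874 = 13.75 m
Minor: ΣK = 8.34; h_m = ΣK·V²/2g = 2.397 m
Total H_L = 13.75 + 2.397 = 16.15 m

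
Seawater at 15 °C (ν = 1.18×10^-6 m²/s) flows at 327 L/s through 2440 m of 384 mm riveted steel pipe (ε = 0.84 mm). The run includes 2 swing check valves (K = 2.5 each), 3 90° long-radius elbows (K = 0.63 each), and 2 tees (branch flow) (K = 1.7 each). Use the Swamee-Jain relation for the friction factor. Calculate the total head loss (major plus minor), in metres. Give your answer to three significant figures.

V = 4Q/(πD²) = 2.824 m/s; V²/2g = 0.4063 m
Re = 9.19×10^5, ε/D = 0.00219 → f = 0.02425 (Swamee-Jain)
Major: h_f = f(L/D)·V²/2g = 0.02425·6354·0.4063 = 62.62 m
Minor: ΣK = 10.3; h_m = ΣK·V²/2g = 4.181 m
Total H_L = 62.62 + 4.181 = 66.81 m

H_L ≈ 66.8 m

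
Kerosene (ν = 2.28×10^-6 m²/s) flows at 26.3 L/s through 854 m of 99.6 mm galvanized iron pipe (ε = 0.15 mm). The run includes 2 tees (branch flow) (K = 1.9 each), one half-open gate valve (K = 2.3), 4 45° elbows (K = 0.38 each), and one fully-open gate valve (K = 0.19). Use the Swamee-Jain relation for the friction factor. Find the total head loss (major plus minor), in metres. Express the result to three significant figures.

V = 4Q/(πD²) = 3.376 m/s; V²/2g = 0.5808 m
Re = 1.47×10^5, ε/D = 0.00151 → f = 0.02336 (Swamee-Jain)
Major: h_f = f(L/D)·V²/2g = 0.02336·8574·0.5808 = 116.3 m
Minor: ΣK = 7.81; h_m = ΣK·V²/2g = 4.536 m
Total H_L = 116.3 + 4.536 = 120.8 m

H_L ≈ 121 m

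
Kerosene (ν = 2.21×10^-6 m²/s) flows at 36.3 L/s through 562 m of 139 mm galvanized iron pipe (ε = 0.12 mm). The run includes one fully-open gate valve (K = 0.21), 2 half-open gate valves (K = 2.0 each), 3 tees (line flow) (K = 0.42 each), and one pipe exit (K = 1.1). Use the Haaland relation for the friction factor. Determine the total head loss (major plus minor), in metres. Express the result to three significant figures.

H_L ≈ 26.4 m

V = 4Q/(πD²) = 2.392 m/s; V²/2g = 0.2917 m
Re = 1.50×10^5, ε/D = 8.63×10^-4 → f = 0.02074 (Haaland)
Major: h_f = f(L/D)·V²/2g = 0.02074·4043·0.2917 = 24.46 m
Minor: ΣK = 6.57; h_m = ΣK·V²/2g = 1.916 m
Total H_L = 24.46 + 1.916 = 26.38 m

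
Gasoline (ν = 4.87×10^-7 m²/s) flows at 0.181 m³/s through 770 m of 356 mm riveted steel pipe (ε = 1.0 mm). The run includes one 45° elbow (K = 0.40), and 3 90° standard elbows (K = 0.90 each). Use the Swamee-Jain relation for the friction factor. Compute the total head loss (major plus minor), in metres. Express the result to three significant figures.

H_L ≈ 9.95 m

V = 4Q/(πD²) = 1.818 m/s; V²/2g = 0.1685 m
Re = 1.33×10^6, ε/D = 0.00281 → f = 0.02585 (Swamee-Jain)
Major: h_f = f(L/D)·V²/2g = 0.02585·2163·0.1685 = 9.424 m
Minor: ΣK = 3.10; h_m = ΣK·V²/2g = 0.5224 m
Total H_L = 9.424 + 0.5224 = 9.946 m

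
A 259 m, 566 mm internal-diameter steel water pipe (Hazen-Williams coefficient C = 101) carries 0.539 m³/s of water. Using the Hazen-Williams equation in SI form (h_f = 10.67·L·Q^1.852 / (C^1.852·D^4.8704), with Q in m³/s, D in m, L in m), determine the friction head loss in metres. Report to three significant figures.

h_f = 10.67·259·0.539^1.852 / (101^1.852·0.566^4.8704) = 2.731 m

h_f ≈ 2.73 m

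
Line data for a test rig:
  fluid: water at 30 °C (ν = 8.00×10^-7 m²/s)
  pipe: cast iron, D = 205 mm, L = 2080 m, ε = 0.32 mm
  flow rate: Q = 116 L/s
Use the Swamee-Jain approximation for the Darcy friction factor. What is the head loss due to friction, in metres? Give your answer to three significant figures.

V = 4Q/(πD²) = 4·0.116/(π·0.205²) = 3.514 m/s
Re = VD/ν = 3.514·0.205/8.00×10^-7 = 9.01×10^5 → turbulent
ε/D = 0.32/205 = 0.00156
Swamee-Jain: f = 0.02228
h_f = f(L/D)V²/(2g) = 0.02228·(2080/0.205)·3.514²/(2·9.81) = 142.3 m

h_f ≈ 142 m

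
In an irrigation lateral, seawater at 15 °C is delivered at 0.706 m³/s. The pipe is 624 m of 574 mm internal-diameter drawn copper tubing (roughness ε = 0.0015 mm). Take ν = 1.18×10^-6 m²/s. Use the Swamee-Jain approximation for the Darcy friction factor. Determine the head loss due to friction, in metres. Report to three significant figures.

h_f ≈ 4.60 m

V = 4Q/(πD²) = 4·0.706/(π·0.574²) = 2.728 m/s
Re = VD/ν = 2.728·0.574/1.18×10^-6 = 1.33×10^6 → turbulent
ε/D = 0.0015/574 = 2.61×10^-6
Swamee-Jain: f = 0.01115
h_f = f(L/D)V²/(2g) = 0.01115·(624/0.574)·2.728²/(2·9.81) = 4.599 m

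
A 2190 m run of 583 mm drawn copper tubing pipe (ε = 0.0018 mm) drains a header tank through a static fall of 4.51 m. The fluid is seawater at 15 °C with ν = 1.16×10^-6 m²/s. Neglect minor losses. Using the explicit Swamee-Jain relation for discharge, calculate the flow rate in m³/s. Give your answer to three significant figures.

Swamee-Jain (Type II): Q = -0.965·√(gD⁵h_f/L)·ln[ε/(3.7D) + √(3.17ν²L/(gD³h_f))]
√(gD⁵h_f/L) = √(9.81·0.583⁵·4.51/2190) = 0.03689
ε/(3.7D) = 8.34×10^-7; √(3.17ν²L/(gD³h_f)) = 3.26×10^-5
Q = -0.965·0.03689·ln(3.348×10^-5) = 0.3668 m³/s
Check: V = 1.37 m/s, Re = 6.91×10^5, f = 0.01243, h_f = 4.49 m ≈ 4.51 m ✓

Q ≈ 0.367 m³/s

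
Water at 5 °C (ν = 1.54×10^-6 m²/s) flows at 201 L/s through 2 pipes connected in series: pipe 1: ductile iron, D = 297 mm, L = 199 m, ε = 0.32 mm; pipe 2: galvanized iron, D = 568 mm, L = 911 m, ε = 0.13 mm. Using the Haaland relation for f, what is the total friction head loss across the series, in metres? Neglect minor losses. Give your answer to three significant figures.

Pipe 1: V = 2.901 m/s, Re = 5.60×10^5, ε/D = 0.00108, f = 0.02048, h_1 = f(L/D)V²/2g = 5.888 m
Pipe 2: V = 0.7932 m/s, Re = 2.93×10^5, ε/D = 2.29×10^-4, f = 0.01633, h_2 = f(L/D)V²/2g = 0.8398 m
Series → Q common, losses add: H = Σh = 6.728 m

H ≈ 6.73 m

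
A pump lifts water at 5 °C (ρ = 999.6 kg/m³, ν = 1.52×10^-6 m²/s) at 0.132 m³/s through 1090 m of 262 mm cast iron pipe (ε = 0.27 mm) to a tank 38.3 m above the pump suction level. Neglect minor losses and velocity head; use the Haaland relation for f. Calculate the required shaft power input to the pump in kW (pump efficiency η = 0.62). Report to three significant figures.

V = 4Q/(πD²) = 2.448 m/s; Re = 4.22×10^5; ε/D = 0.00103; f = 0.02042
h_f = f(L/D)V²/2g = 25.96 m
Total head H = z + h_f = 38.3 + 25.96 = 64.26 m
P_hyd = ρgQH = 999.6·9.81·0.132·64.26 = 83.18 kW
P_shaft = P_hyd/η = 83.18/0.62 = 134.2 kW

P_shaft ≈ 134 kW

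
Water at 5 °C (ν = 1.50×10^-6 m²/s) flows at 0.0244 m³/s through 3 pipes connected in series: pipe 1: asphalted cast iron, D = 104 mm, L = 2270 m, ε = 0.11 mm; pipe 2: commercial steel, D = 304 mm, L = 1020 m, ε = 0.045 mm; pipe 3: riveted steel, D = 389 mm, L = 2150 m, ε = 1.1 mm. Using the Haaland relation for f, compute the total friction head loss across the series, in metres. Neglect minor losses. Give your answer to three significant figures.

H ≈ 195 m

Pipe 1: V = 2.872 m/s, Re = 1.99×10^5, ε/D = 0.00106, f = 0.02114, h_1 = f(L/D)V²/2g = 194.1 m
Pipe 2: V = 0.3362 m/s, Re = 6.81×10^4, ε/D = 1.48×10^-4, f = 0.01987, h_2 = f(L/D)V²/2g = 0.3839 m
Pipe 3: V = 0.2053 m/s, Re = 5.32×10^4, ε/D = 0.00283, f = 0.02797, h_3 = f(L/D)V²/2g = 0.3321 m
Series → Q common, losses add: H = Σh = 194.8 m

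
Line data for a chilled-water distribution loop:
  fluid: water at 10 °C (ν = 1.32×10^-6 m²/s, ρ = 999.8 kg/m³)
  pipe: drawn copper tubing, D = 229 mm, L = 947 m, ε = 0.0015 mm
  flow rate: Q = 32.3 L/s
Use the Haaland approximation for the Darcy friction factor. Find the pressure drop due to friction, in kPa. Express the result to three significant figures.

Δp ≈ 21.3 kPa

V = 4Q/(πD²) = 4·0.0323/(π·0.229²) = 0.7842 m/s
Re = VD/ν = 0.7842·0.229/1.32×10^-6 = 1.36×10^5 → turbulent
ε/D = 0.0015/229 = 6.55×10^-6
Haaland: f = 0.01676
h_f = f(L/D)V²/(2g) = 0.01676·(947/0.229)·0.7842²/(2·9.81) = 2.173 m
Δp = ρg·h_f = 999.8·9.81·2.173 = 21.31 kPa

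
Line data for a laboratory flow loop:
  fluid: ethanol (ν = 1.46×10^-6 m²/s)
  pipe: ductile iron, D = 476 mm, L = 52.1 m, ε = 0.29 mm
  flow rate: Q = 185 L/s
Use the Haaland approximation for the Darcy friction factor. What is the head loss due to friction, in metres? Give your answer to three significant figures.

V = 4Q/(πD²) = 4·0.185/(π·0.476²) = 1.040 m/s
Re = VD/ν = 1.040·0.476/1.46×10^-6 = 3.39×10^5 → turbulent
ε/D = 0.29/476 = 6.09×10^-4
Haaland: f = 0.01856
h_f = f(L/D)V²/(2g) = 0.01856·(52.1/0.476)·1.040²/(2·9.81) = 0.1119 m

h_f ≈ 0.112 m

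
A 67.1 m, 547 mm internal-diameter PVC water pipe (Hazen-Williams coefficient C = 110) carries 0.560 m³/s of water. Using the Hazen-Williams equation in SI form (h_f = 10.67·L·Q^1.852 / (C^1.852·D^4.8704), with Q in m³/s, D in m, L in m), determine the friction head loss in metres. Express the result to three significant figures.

h_f ≈ 0.766 m

h_f = 10.67·67.1·0.560^1.852 / (110^1.852·0.547^4.8704) = 0.7656 m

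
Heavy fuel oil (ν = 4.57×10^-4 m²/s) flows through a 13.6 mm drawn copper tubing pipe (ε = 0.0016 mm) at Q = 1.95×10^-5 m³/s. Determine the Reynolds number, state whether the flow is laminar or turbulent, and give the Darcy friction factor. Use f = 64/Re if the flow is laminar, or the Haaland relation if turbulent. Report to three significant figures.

V = 4Q/(πD²) = 0.1342 m/s
Re = VD/ν = 0.1342·0.0136/4.57×10^-4 = 3.99
Re < 2300 → laminar → f = 64/Re = 16.02

Re ≈ 3.99; laminar; f = 64/Re ≈ 16.0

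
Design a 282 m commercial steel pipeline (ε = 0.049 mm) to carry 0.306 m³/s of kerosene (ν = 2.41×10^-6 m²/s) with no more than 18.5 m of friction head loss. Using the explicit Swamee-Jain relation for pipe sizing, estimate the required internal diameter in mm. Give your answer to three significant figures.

Swamee-Jain (Type III): D = 0.66·[ε^1.25·(LQ²/(gh_f))^4.75 + ν·Q^9.4·(L/(gh_f))^5.2]^0.04
LQ²/(gh_f) = 0.1455; L/(gh_f) = 1.554
Term 1 = ε^1.25·(…)^4.75 = 4.33×10^-10; Term 2 = ν·Q^9.4·(…)^5.2 = 3.49×10^-10
D = 0.66·(4.33×10^-10 + 3.49×10^-10)^0.04 = 0.2853 m = 285 mm
Check: V = 4.79 m/s, Re = 5.67×10^5, f = 0.01507, h_f = 17.4 m ≈ 18.5 m ✓

D ≈ 285 mm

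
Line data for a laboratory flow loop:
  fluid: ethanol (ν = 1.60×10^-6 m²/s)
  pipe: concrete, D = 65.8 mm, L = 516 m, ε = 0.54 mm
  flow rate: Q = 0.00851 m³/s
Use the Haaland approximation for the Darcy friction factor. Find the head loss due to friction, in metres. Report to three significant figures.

h_f ≈ 90.6 m

V = 4Q/(πD²) = 4·0.00851/(π·0.0658²) = 2.503 m/s
Re = VD/ν = 2.503·0.0658/1.60×10^-6 = 1.03×10^5 → turbulent
ε/D = 0.54/65.8 = 0.00821
Haaland: f = 0.03617
h_f = f(L/D)V²/(2g) = 0.03617·(516/0.0658)·2.503²/(2·9.81) = 90.55 m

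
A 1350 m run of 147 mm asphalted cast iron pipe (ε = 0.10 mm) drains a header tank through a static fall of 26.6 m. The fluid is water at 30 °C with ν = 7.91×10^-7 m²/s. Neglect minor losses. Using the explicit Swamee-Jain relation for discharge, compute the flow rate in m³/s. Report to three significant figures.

Q ≈ 0.0293 m³/s

Swamee-Jain (Type II): Q = -0.965·√(gD⁵h_f/L)·ln[ε/(3.7D) + √(3.17ν²L/(gD³h_f))]
√(gD⁵h_f/L) = √(9.81·0.147⁵·26.6/1350) = 0.003643
ε/(3.7D) = 1.84×10^-4; √(3.17ν²L/(gD³h_f)) = 5.68×10^-5
Q = -0.965·0.003643·ln(2.407×10^-4) = 0.02929 m³/s
Check: V = 1.73 m/s, Re = 3.21×10^5, f = 0.01922, h_f = 26.8 m ≈ 26.6 m ✓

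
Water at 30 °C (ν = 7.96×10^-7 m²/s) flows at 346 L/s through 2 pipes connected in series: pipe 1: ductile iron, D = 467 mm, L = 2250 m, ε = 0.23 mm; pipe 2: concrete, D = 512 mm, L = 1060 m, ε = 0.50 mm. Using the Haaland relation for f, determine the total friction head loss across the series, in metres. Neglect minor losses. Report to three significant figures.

H ≈ 23.0 m

Pipe 1: V = 2.020 m/s, Re = 1.19×10^6, ε/D = 4.93×10^-4, f = 0.01705, h_1 = f(L/D)V²/2g = 17.09 m
Pipe 2: V = 1.681 m/s, Re = 1.08×10^6, ε/D = 9.77×10^-4, f = 0.01981, h_2 = f(L/D)V²/2g = 5.904 m
Series → Q common, losses add: H = Σh = 22.99 m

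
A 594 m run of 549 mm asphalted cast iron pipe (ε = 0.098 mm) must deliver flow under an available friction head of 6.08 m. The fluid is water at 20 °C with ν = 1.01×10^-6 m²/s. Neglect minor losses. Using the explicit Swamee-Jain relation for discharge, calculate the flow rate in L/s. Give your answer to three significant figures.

Q ≈ 661 L/s

Swamee-Jain (Type II): Q = -0.965·√(gD⁵h_f/L)·ln[ε/(3.7D) + √(3.17ν²L/(gD³h_f))]
√(gD⁵h_f/L) = √(9.81·0.549⁵·6.08/594) = 0.07077
ε/(3.7D) = 4.82×10^-5; √(3.17ν²L/(gD³h_f)) = 1.40×10^-5
Q = -0.965·0.07077·ln(6.220×10^-5) = 0.6614 m³/s
Check: V = 2.79 m/s, Re = 1.52×10^6, f = 0.01421, h_f = 6.12 m ≈ 6.08 m ✓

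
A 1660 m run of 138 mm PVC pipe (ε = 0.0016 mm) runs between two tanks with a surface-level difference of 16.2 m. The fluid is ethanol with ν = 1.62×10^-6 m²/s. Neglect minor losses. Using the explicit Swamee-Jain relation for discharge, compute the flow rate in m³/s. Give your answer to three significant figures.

Swamee-Jain (Type II): Q = -0.965·√(gD⁵h_f/L)·ln[ε/(3.7D) + √(3.17ν²L/(gD³h_f))]
√(gD⁵h_f/L) = √(9.81·0.138⁵·16.2/1660) = 0.002189
ε/(3.7D) = 3.13×10^-6; √(3.17ν²L/(gD³h_f)) = 1.82×10^-4
Q = -0.965·0.002189·ln(1.850×10^-4) = 0.01816 m³/s
Check: V = 1.21 m/s, Re = 1.03×10^5, f = 0.01781, h_f = 16.1 m ≈ 16.2 m ✓

Q ≈ 0.0182 m³/s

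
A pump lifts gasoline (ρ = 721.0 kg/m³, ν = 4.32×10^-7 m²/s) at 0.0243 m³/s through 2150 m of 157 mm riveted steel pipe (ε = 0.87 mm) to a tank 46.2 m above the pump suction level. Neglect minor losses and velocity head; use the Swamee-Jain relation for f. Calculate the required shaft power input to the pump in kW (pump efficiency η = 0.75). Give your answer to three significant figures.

V = 4Q/(πD²) = 1.255 m/s; Re = 4.56×10^5; ε/D = 0.00554; f = 0.03163
h_f = f(L/D)V²/2g = 34.78 m
Total head H = z + h_f = 46.2 + 34.78 = 80.98 m
P_hyd = ρgQH = 721.0·9.81·0.0243·80.98 = 13.92 kW
P_shaft = P_hyd/η = 13.92/0.75 = 18.56 kW

P_shaft ≈ 18.6 kW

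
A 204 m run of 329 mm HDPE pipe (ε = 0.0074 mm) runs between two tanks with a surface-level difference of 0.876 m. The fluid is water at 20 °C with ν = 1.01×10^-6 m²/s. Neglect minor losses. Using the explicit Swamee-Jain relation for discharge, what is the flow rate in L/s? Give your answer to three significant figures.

Q ≈ 121 L/s

Swamee-Jain (Type II): Q = -0.965·√(gD⁵h_f/L)·ln[ε/(3.7D) + √(3.17ν²L/(gD³h_f))]
√(gD⁵h_f/L) = √(9.81·0.329⁵·0.876/204) = 0.01274
ε/(3.7D) = 6.08×10^-6; √(3.17ν²L/(gD³h_f)) = 4.64×10^-5
Q = -0.965·0.01274·ln(5.251×10^-5) = 0.1212 m³/s
Check: V = 1.43 m/s, Re = 4.64×10^5, f = 0.01360, h_f = 0.874 m ≈ 0.876 m ✓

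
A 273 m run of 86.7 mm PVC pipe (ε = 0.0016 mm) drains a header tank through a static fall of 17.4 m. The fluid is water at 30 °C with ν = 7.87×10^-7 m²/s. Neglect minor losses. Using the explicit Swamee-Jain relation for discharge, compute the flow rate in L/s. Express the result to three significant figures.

Q ≈ 16.1 L/s

Swamee-Jain (Type II): Q = -0.965·√(gD⁵h_f/L)·ln[ε/(3.7D) + √(3.17ν²L/(gD³h_f))]
√(gD⁵h_f/L) = √(9.81·0.0867⁵·17.4/273) = 0.001750
ε/(3.7D) = 4.99×10^-6; √(3.17ν²L/(gD³h_f)) = 6.94×10^-5
Q = -0.965·0.001750·ln(7.440×10^-5) = 0.01605 m³/s
Check: V = 2.72 m/s, Re = 3.00×10^5, f = 0.01459, h_f = 17.3 m ≈ 17.4 m ✓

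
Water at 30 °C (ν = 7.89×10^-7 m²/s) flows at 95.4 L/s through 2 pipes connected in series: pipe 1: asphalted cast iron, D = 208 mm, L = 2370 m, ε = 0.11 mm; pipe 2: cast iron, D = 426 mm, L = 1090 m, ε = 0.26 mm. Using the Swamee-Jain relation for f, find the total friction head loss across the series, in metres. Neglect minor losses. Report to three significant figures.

Pipe 1: V = 2.808 m/s, Re = 7.40×10^5, ε/D = 5.29×10^-4, f = 0.01766, h_1 = f(L/D)V²/2g = 80.85 m
Pipe 2: V = 0.6693 m/s, Re = 3.61×10^5, ε/D = 6.10×10^-4, f = 0.01873, h_2 = f(L/D)V²/2g = 1.094 m
Series → Q common, losses add: H = Σh = 81.95 m

H ≈ 81.9 m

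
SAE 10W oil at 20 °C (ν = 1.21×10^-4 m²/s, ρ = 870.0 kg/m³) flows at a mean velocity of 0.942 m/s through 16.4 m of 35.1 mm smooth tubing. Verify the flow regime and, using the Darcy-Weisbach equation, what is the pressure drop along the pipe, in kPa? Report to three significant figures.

Re = VD/ν = 0.942·0.03510/1.21×10^-4 = 273 → laminar (Re < 2300)
f = 64/Re = 0.2342
h_f = f(L/D)V²/(2g) = 0.2342·(16.4/0.03510)·0.942²/(2·9.81) = 4.949 m
Δp = ρg·h_f = 870.0·9.81·4.949 = 42.24 kPa

Δp ≈ 42.2 kPa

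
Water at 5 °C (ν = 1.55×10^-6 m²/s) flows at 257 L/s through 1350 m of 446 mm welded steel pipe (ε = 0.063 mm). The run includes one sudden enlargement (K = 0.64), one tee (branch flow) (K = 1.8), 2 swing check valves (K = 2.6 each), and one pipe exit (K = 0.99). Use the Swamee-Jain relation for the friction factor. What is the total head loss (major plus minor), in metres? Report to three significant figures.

V = 4Q/(πD²) = 1.645 m/s; V²/2g = 0.1379 m
Re = 4.73×10^5, ε/D = 1.41×10^-4 → f = 0.01501 (Swamee-Jain)
Major: h_f = f(L/D)·V²/2g = 0.01501·3027·0.1379 = 6.267 m
Minor: ΣK = 8.63; h_m = ΣK·V²/2g = 1.190 m
Total H_L = 6.267 + 1.190 = 7.457 m

H_L ≈ 7.46 m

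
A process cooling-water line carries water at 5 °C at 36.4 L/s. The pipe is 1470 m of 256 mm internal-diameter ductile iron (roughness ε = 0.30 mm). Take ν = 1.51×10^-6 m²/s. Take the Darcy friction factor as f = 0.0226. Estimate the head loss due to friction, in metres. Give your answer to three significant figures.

V = 4Q/(πD²) = 4·0.0364/(π·0.256²) = 0.7072 m/s
h_f = f(L/D)V²/(2g) = 0.02260·(1470/0.256)·0.7072²/(2·9.81) = 3.308 m

h_f ≈ 3.31 m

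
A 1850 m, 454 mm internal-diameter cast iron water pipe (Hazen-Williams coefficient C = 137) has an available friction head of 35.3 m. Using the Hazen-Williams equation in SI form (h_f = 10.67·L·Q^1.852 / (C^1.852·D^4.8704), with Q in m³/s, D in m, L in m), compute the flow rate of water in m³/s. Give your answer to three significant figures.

Rearranging: Q = [h_f·C^1.852·D^4.8704 / (10.67·L)]^(1/1.852)
Q = [35.3·137^1.852·0.454^4.8704 / (10.67·1850)]^0.540 = 0.5640 m³/s

Q ≈ 0.564 m³/s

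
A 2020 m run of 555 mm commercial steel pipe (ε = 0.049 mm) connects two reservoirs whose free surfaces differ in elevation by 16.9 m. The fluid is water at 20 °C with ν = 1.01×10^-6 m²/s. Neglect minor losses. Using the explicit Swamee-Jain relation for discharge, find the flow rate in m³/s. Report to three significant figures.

Swamee-Jain (Type II): Q = -0.965·√(gD⁵h_f/L)·ln[ε/(3.7D) + √(3.17ν²L/(gD³h_f))]
√(gD⁵h_f/L) = √(9.81·0.555⁵·16.9/2020) = 0.06574
ε/(3.7D) = 2.39×10^-5; √(3.17ν²L/(gD³h_f)) = 1.52×10^-5
Q = -0.965·0.06574·ln(3.904×10^-5) = 0.6440 m³/s
Check: V = 2.66 m/s, Re = 1.46×10^6, f = 0.01293, h_f = 17.0 m ≈ 16.9 m ✓

Q ≈ 0.644 m³/s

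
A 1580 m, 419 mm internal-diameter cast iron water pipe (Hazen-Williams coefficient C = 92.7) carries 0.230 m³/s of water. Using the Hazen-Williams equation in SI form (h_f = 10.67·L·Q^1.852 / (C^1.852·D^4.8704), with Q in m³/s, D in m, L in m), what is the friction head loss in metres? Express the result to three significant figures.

h_f ≈ 17.4 m

h_f = 10.67·1580·0.230^1.852 / (92.7^1.852·0.419^4.8704) = 17.45 m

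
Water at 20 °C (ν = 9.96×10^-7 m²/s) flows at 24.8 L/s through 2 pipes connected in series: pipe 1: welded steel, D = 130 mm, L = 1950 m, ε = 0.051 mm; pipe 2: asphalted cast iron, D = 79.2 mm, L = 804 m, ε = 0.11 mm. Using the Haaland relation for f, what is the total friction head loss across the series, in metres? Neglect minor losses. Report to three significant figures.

Pipe 1: V = 1.868 m/s, Re = 2.44×10^5, ε/D = 3.92×10^-4, f = 0.01772, h_1 = f(L/D)V²/2g = 47.29 m
Pipe 2: V = 5.034 m/s, Re = 4.00×10^5, ε/D = 0.00139, f = 0.02186, h_2 = f(L/D)V²/2g = 286.7 m
Series → Q common, losses add: H = Σh = 333.9 m

H ≈ 334 m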